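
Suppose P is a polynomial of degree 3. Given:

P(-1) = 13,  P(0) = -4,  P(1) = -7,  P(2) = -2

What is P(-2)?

Write P(t) = at³ + bt² + ct + d; the 4 given values yield a linear system in the 4 coefficients.
Solving, P(t) = -t³ + 7t² - 9t - 4.
Then P(-2) = 50.

50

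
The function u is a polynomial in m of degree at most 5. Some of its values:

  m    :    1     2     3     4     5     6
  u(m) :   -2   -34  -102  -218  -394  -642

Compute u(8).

First differences: -32, -68, -116, -176, -248. Second differences: -36, -48, -60, -72. Third differences: -12, -12, -12.
Level-3 differences are constant, so u has degree 3.
Fitting a degree-3 polynomial gives u(m) = -2m³ - 6m² + 6.
Then u(8) = -1402.

-1402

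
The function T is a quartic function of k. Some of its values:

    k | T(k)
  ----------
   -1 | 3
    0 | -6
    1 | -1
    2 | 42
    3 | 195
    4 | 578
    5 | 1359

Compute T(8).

First differences: -9, 5, 43, 153, 383, 781. Second differences: 14, 38, 110, 230, 398. Third differences: 24, 72, 120, 168. Fourth differences: 48, 48, 48.
Level-4 differences are constant, so T has degree 4.
Fitting a degree-4 polynomial gives T(k) = 2k^4 + 5k² - 2k - 6.
Then T(8) = 8490.

8490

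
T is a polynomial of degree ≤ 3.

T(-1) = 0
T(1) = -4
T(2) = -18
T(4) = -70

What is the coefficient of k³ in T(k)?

Write T(k) = ak³ + bk² + ck + d; the 4 given values yield a linear system in the 4 coefficients.
Solving, the leading coefficient vanishes, and T(k) = -4k² - 2k + 2.
The coefficient of k³ is 0.

0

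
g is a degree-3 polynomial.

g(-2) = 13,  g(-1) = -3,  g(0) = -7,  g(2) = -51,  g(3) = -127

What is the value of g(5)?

-477

Write g(t) = at³ + bt² + ct + d; the 5 given values yield a linear system in the 4 coefficients.
Solving, g(t) = -3t³ - 3t² - 4t - 7.
Then g(5) = -477.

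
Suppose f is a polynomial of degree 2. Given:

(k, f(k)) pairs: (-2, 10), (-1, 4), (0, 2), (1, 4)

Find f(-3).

Write f(k) = ak² + bk + c; the 4 given values yield a linear system in the 3 coefficients.
Solving, f(k) = 2k² + 2.
Then f(-3) = 20.

20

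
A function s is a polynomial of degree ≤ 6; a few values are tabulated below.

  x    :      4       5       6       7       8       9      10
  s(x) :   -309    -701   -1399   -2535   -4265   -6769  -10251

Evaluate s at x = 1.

First differences: -392, -698, -1136, -1730, -2504, -3482. Second differences: -306, -438, -594, -774, -978. Third differences: -132, -156, -180, -204. Fourth differences: -24, -24, -24.
Level-4 differences are constant, so s has degree 4.
Fitting a degree-4 polynomial gives s(x) = -x^4 - 2x² - 5x - 1.
Then s(1) = -9.

-9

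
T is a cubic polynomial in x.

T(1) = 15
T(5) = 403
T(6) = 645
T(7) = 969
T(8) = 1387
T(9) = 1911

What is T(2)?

49

Write T(x) = ax³ + bx² + cx + d; the 6 given values yield a linear system in the 4 coefficients.
Solving, T(x) = 2x³ + 5x² + 5x + 3.
Then T(2) = 49.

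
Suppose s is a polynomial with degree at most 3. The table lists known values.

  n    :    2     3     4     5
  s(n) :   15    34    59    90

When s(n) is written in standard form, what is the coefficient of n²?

Write s(n) = an³ + bn² + cn + d; the 4 given values yield a linear system in the 4 coefficients.
Solving, the leading coefficient vanishes, and s(n) = 3n² + 4n - 5.
The coefficient of n² is 3.

3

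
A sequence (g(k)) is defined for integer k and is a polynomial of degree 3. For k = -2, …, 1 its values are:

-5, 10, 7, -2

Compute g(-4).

Write g(k) = ak³ + bk² + ck + d; the 4 given values yield a linear system in the 4 coefficients.
Solving, g(k) = 2k³ - 3k² - 8k + 7.
Then g(-4) = -137.

-137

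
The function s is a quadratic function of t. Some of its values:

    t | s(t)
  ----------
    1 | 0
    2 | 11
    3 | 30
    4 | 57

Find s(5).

92

First differences: 11, 19, 27. Second differences: 8, 8.
Level-2 differences are constant, so s has degree 2.
Fitting a degree-2 polynomial gives s(t) = 4t² - t - 3.
Then s(5) = 92.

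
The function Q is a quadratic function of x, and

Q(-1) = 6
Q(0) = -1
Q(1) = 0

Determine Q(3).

26

Write Q(x) = ax² + bx + c; the 3 given values yield a linear system in the 3 coefficients.
Solving, Q(x) = 4x² - 3x - 1.
Then Q(3) = 26.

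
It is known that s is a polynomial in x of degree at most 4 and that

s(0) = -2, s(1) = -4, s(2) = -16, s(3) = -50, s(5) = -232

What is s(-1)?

Write s(x) = ax^4 + bx³ + cx² + dx + e; the 5 given values yield a linear system in the 5 coefficients.
Solving, the leading coefficient vanishes, and s(x) = -2x³ + x² - x - 2.
Then s(-1) = 2.

2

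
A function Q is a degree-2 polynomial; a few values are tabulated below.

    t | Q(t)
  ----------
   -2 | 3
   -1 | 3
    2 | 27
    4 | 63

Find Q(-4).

Write Q(t) = at² + bt + c; the 4 given values yield a linear system in the 3 coefficients.
Solving, Q(t) = 2t² + 6t + 7.
Then Q(-4) = 15.

15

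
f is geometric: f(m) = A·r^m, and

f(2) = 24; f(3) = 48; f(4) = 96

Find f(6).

Consecutive ratio: 48/24 = 2, and 96/48 = 2, so r = 2.
Then A·2^2 = 24 gives A = 6, and f(m) = 6·2^m.
f(6) = 6·2^6 = 384.

384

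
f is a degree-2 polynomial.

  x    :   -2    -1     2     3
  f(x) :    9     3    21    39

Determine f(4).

Write f(x) = ax² + bx + c; the 4 given values yield a linear system in the 3 coefficients.
Solving, f(x) = 3x² + 3x + 3.
Then f(4) = 63.

63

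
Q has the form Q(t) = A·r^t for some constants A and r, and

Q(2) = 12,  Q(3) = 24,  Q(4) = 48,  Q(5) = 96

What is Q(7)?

384

Consecutive ratio: 24/12 = 2, and 48/24 = 2, so r = 2.
Then A·2^2 = 12 gives A = 3, and Q(t) = 3·2^t.
Q(7) = 3·2^7 = 384.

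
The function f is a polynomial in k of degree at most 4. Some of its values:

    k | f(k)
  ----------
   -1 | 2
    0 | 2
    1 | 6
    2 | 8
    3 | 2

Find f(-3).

38

First differences: 0, 4, 2, -6. Second differences: 4, -2, -8. Third differences: -6, -6.
Level-3 differences are constant, so f has degree 3.
Fitting a degree-3 polynomial gives f(k) = -k³ + 2k² + 3k + 2.
Then f(-3) = 38.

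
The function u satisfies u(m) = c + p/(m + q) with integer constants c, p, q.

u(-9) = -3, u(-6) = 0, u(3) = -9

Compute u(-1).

(u(m) − c)(m + q) = p for each data point; the three points give a linear system in c and q, then p follows.
Solving: c = -6, q = 3, p = -18, so u(m) = -6 − 18/(m + 3).
Then u(-1) = -6 − 18/2 = -15.

-15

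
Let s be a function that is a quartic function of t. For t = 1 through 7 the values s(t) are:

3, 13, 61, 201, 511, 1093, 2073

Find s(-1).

First differences: 10, 48, 140, 310, 582, 980. Second differences: 38, 92, 170, 272, 398. Third differences: 54, 78, 102, 126. Fourth differences: 24, 24, 24.
Level-4 differences are constant, so s has degree 4.
Fitting a degree-4 polynomial gives s(t) = t^4 - t³ + 2t + 1.
Then s(-1) = 1.

1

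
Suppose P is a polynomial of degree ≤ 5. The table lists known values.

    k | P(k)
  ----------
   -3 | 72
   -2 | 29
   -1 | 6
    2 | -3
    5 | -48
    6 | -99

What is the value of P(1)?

Write P(k) = ak^5 + bk^4 + ck³ + dk² + ek + p; the 6 given values yield a linear system in the 6 coefficients.
Solving, the top 2 coefficients vanish, and P(k) = -k³ + 4k² - 4k - 3.
Then P(1) = -4.

-4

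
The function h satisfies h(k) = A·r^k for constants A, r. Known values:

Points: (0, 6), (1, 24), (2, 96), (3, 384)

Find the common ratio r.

4

Consecutive ratio: 24/6 = 4, and 96/24 = 4, so r = 4.
Then A·4^0 = 6 gives A = 6, and h(k) = 6·4^k.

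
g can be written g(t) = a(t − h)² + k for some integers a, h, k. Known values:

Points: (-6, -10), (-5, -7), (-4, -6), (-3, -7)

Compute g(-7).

-15

First differences 3, 1, -1; second difference -2 = 2a, so a = -1.
Expanding, the t-coefficient is −2ah = 2h; matching it to the data gives h = -4, and then k = -6.
So g(t) = -1(t + 4)² − 6.
g(-7) = -1·(-3)² − 6 = -15.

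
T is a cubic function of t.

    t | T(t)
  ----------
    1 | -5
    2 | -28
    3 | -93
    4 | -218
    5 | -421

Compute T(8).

-1678

Write T(t) = at³ + bt² + ct + d; the 5 given values yield a linear system in the 4 coefficients.
Solving, T(t) = -3t³ - 3t² + 7t - 6.
Then T(8) = -1678.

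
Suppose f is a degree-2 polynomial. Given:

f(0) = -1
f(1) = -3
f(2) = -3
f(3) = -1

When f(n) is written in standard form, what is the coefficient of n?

-3

First differences: -2, 0, 2. Second differences: 2, 2.
Level-2 differences are constant, so f has degree 2.
Fitting a degree-2 polynomial gives f(n) = n² - 3n - 1.
The coefficient of n is -3.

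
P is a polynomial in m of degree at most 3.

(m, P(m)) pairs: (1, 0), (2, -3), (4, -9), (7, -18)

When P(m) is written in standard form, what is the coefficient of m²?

0

Write P(m) = am³ + bm² + cm + d; the 4 given values yield a linear system in the 4 coefficients.
Solving, the top 2 coefficients vanish, and P(m) = -3m + 3.
The coefficient of m² is 0.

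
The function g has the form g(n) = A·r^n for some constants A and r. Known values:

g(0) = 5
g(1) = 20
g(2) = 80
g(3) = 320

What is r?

4

Consecutive ratio: 20/5 = 4, and 80/20 = 4, so r = 4.
Then A·4^0 = 5 gives A = 5, and g(n) = 5·4^n.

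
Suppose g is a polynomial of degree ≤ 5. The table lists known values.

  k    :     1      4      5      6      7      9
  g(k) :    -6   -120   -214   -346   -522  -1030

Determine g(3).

Write g(k) = ak^5 + bk^4 + ck³ + dk² + ek + p; the 6 given values yield a linear system in the 6 coefficients.
Solving, the top 2 coefficients vanish, and g(k) = -k³ - 4k² + 3k - 4.
Then g(3) = -58.

-58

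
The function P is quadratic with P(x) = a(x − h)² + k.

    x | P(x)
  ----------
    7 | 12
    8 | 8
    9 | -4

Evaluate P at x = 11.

First differences -4, -12; second difference -8 = 2a, so a = -4.
Expanding, the x-coefficient is −2ah = 8h; matching it to the data gives h = 7, and then k = 12.
So P(x) = -4(x − 7)² + 12.
P(11) = -4·4² + 12 = -52.

-52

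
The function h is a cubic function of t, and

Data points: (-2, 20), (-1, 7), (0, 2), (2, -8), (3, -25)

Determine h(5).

Write h(t) = at³ + bt² + ct + d; the 5 given values yield a linear system in the 4 coefficients.
Solving, h(t) = -t³ + t² - 3t + 2.
Then h(5) = -113.

-113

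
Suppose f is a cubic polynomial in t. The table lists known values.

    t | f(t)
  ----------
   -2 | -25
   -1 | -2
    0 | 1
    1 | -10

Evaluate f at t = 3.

-50

Write f(t) = at³ + bt² + ct + d; the 4 given values yield a linear system in the 4 coefficients.
Solving, f(t) = t³ - 7t² - 5t + 1.
Then f(3) = -50.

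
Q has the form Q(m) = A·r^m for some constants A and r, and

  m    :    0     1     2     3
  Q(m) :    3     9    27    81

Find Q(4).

Consecutive ratio: 9/3 = 3, and 27/9 = 3, so r = 3.
Then A·3^0 = 3 gives A = 3, and Q(m) = 3·3^m.
Q(4) = 3·3^4 = 243.

243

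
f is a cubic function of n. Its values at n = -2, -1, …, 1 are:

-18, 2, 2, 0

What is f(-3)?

Write f(n) = an³ + bn² + cn + d; the 4 given values yield a linear system in the 4 coefficients.
Solving, f(n) = 3n³ - n² - 4n + 2.
Then f(-3) = -76.

-76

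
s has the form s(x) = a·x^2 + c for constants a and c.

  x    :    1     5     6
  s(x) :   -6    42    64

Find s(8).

120

From s(1) = -6 and s(5) = 42: 1a + c = -6 and 25a + c = 42.
Subtracting: 24a = 48, so a = 2; then c = -6 − 2·1 = -8.
So s(x) = 2x² − 8, and s(8) = 120.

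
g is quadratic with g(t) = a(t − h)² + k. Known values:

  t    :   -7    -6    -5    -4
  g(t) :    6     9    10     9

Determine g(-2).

1

First differences 3, 1, -1; second difference -2 = 2a, so a = -1.
Expanding, the t-coefficient is −2ah = 2h; matching it to the data gives h = -5, and then k = 10.
So g(t) = -1(t + 5)² + 10.
g(-2) = -1·3² + 10 = 1.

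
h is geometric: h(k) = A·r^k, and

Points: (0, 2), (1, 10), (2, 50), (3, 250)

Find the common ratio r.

5

Consecutive ratio: 10/2 = 5, and 50/10 = 5, so r = 5.
Then A·5^0 = 2 gives A = 2, and h(k) = 2·5^k.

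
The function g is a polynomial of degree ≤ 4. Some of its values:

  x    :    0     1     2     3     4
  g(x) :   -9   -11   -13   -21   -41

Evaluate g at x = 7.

-233

First differences: -2, -2, -8, -20. Second differences: 0, -6, -12. Third differences: -6, -6.
Level-3 differences are constant, so g has degree 3.
Fitting a degree-3 polynomial gives g(x) = -x³ + 3x² - 4x - 9.
Then g(7) = -233.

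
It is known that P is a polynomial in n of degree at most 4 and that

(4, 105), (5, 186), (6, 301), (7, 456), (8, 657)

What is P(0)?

First differences: 81, 115, 155, 201. Second differences: 34, 40, 46. Third differences: 6, 6.
Level-3 differences are constant, so P has degree 3.
Fitting a degree-3 polynomial gives P(n) = n³ + 2n² + 2n + 1.
The constant term is P(0) = 1.

1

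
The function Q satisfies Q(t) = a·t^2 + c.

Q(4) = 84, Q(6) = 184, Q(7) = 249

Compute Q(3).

From Q(4) = 84 and Q(6) = 184: 16a + c = 84 and 36a + c = 184.
Subtracting: 20a = 100, so a = 5; then c = 84 − 5·16 = 4.
So Q(t) = 5t² + 4, and Q(3) = 49.

49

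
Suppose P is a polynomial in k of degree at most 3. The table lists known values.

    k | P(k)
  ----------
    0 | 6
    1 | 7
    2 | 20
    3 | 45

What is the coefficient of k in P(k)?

-5

Write P(k) = ak³ + bk² + ck + d; the 4 given values yield a linear system in the 4 coefficients.
Solving, the leading coefficient vanishes, and P(k) = 6k² - 5k + 6.
The coefficient of k is -5.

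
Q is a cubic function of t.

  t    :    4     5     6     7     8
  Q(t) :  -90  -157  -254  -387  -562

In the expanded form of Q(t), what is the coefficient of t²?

0

Write Q(t) = at³ + bt² + ct + d; the 5 given values yield a linear system in the 4 coefficients.
Solving, Q(t) = -t³ - 6t - 2.
The coefficient of t² is 0.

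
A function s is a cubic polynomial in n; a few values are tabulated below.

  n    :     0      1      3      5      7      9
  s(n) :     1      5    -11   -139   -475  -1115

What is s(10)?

Write s(n) = an³ + bn² + cn + d; the 6 given values yield a linear system in the 4 coefficients.
Solving, s(n) = -2n³ + 4n² + 2n + 1.
Then s(10) = -1579.

-1579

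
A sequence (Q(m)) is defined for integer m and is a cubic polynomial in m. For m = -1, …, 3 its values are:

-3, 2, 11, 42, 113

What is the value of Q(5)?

447

Write Q(m) = am³ + bm² + cm + d; the 5 given values yield a linear system in the 4 coefficients.
Solving, Q(m) = 3m³ + 2m² + 4m + 2.
Then Q(5) = 447.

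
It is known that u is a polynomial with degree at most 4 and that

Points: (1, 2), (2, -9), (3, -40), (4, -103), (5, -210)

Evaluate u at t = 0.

First differences: -11, -31, -63, -107. Second differences: -20, -32, -44. Third differences: -12, -12.
Level-3 differences are constant, so u has degree 3.
Fitting a degree-3 polynomial gives u(t) = -2t³ + 2t² - 3t + 5.
Then u(0) = 5.

5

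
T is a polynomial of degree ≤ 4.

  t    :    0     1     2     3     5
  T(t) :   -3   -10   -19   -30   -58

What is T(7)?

-94

Write T(t) = at^4 + bt³ + ct² + dt + e; the 5 given values yield a linear system in the 5 coefficients.
Solving, the top 2 coefficients vanish, and T(t) = -t² - 6t - 3.
Then T(7) = -94.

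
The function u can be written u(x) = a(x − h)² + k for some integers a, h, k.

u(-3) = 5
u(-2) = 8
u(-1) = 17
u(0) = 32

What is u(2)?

80

First differences 3, 9, 15; second difference 6 = 2a, so a = 3.
Expanding, the x-coefficient is −2ah = -6h; matching it to the data gives h = -3, and then k = 5.
So u(x) = 3(x + 3)² + 5.
u(2) = 3·5² + 5 = 80.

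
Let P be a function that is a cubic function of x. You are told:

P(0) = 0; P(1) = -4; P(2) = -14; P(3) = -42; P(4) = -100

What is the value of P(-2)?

Write P(x) = ax³ + bx² + cx + d; the 5 given values yield a linear system in the 4 coefficients.
Solving, P(x) = -2x³ + 3x² - 5x.
Then P(-2) = 38.

38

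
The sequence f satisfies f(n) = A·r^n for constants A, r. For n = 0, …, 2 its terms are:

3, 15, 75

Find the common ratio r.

Consecutive ratio: 15/3 = 5, and 75/15 = 5, so r = 5.
Then A·5^0 = 3 gives A = 3, and f(n) = 3·5^n.

5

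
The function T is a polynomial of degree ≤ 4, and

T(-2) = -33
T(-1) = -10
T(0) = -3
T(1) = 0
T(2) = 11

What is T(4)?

105

First differences: 23, 7, 3, 11. Second differences: -16, -4, 8. Third differences: 12, 12.
Level-3 differences are constant, so T has degree 3.
Fitting a degree-3 polynomial gives T(x) = 2x³ - 2x² + 3x - 3.
Then T(4) = 105.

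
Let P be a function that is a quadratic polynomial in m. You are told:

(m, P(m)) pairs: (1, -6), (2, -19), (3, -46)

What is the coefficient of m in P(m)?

8

Write P(m) = am² + bm + c; the 3 given values yield a linear system in the 3 coefficients.
Solving, P(m) = -7m² + 8m - 7.
The coefficient of m is 8.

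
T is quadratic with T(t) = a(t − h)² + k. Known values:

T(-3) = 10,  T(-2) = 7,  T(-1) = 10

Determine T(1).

34

First differences -3, 3; second difference 6 = 2a, so a = 3.
Expanding, the t-coefficient is −2ah = -6h; matching it to the data gives h = -2, and then k = 7.
So T(t) = 3(t + 2)² + 7.
T(1) = 3·3² + 7 = 34.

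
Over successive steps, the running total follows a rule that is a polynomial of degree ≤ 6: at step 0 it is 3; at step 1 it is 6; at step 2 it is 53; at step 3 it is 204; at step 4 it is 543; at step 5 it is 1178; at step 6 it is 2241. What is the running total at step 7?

Write the value at t as u(t).
Write u(t) = at^6 + bt^5 + ct^4 + dt³ + et² + pt + q; the 7 given values yield a linear system in the 7 coefficients.
Solving, the top 2 coefficients vanish, and u(t) = t^4 + 4t³ + 3t² - 5t + 3.
Then u(7) = 3888.

3888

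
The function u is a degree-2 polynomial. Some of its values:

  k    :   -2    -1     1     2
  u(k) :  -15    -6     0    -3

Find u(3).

Write u(k) = ak² + bk + c; the 4 given values yield a linear system in the 3 coefficients.
Solving, u(k) = -2k² + 3k - 1.
Then u(3) = -10.

-10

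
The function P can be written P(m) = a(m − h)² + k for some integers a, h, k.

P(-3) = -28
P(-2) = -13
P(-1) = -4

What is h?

0

First differences 15, 9; second difference -6 = 2a, so a = -3.
Expanding, the m-coefficient is −2ah = 6h; matching it to the data gives h = 0, and then k = -1.
So P(m) = -3(m + 0)² − 1.
Hence h = 0.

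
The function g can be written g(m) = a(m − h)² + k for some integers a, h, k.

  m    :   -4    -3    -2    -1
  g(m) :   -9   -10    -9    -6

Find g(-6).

First differences -1, 1, 3; second difference 2 = 2a, so a = 1.
Expanding, the m-coefficient is −2ah = -2h; matching it to the data gives h = -3, and then k = -10.
So g(m) = 1(m + 3)² − 10.
g(-6) = 1·(-3)² − 10 = -1.

-1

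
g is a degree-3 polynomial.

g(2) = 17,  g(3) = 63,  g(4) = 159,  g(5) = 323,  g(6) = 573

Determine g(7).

First differences: 46, 96, 164, 250. Second differences: 50, 68, 86. Third differences: 18, 18.
Level-3 differences are constant, so g has degree 3.
Extending the table by one column gives the next first difference 354, so g(7) = 573 + 354 = 927.

927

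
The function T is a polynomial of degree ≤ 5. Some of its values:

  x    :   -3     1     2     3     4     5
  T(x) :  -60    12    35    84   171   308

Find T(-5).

-252

Write T(x) = ax^5 + bx^4 + cx³ + dx² + ex + p; the 6 given values yield a linear system in the 6 coefficients.
Solving, the top 2 coefficients vanish, and T(x) = 2x³ + x² + 6x + 3.
Then T(-5) = -252.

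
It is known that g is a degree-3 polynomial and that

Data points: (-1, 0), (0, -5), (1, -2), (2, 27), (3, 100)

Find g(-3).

-38

Write g(x) = ax³ + bx² + cx + d; the 5 given values yield a linear system in the 4 coefficients.
Solving, g(x) = 3x³ + 4x² - 4x - 5.
Then g(-3) = -38.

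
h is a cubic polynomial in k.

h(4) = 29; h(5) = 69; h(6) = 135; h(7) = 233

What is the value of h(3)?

Write h(k) = ak³ + bk² + ck + d; the 4 given values yield a linear system in the 4 coefficients.
Solving, h(k) = k³ - 2k² - 3k + 9.
Then h(3) = 9.

9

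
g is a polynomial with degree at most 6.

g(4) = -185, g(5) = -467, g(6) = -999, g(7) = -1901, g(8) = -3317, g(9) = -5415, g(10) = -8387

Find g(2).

-11

First differences: -282, -532, -902, -1416, -2098, -2972. Second differences: -250, -370, -514, -682, -874. Third differences: -120, -144, -168, -192. Fourth differences: -24, -24, -24.
Level-4 differences are constant, so g has degree 4.
Fitting a degree-4 polynomial gives g(x) = -x^4 + 2x³ - 4x² + x + 3.
Then g(2) = -11.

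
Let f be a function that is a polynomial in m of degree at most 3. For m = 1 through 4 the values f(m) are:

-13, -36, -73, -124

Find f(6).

-268

First differences: -23, -37, -51. Second differences: -14, -14.
Level-2 differences are constant, so f has degree 2.
Fitting a degree-2 polynomial gives f(m) = -7m² - 2m - 4.
Then f(6) = -268.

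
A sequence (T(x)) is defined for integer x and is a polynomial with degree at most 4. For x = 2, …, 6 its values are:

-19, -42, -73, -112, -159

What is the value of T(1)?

First differences: -23, -31, -39, -47. Second differences: -8, -8, -8.
Level-2 differences are constant, so T has degree 2.
Fitting a degree-2 polynomial gives T(x) = -4x² - 3x + 3.
Then T(1) = -4.

-4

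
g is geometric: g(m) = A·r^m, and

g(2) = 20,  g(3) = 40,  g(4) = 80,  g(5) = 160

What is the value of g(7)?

Consecutive ratio: 40/20 = 2, and 80/40 = 2, so r = 2.
Then A·2^2 = 20 gives A = 5, and g(m) = 5·2^m.
g(7) = 5·2^7 = 640.

640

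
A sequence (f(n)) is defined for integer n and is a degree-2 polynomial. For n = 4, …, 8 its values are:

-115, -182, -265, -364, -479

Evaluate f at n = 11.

First differences: -67, -83, -99, -115. Second differences: -16, -16, -16.
Level-2 differences are constant, so f has degree 2.
Fitting a degree-2 polynomial gives f(n) = -8n² + 5n - 7.
Then f(11) = -920.

-920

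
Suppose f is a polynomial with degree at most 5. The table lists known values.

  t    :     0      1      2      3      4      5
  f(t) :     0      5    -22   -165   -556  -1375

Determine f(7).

-5257

First differences: 5, -27, -143, -391, -819. Second differences: -32, -116, -248, -428. Third differences: -84, -132, -180. Fourth differences: -48, -48.
Level-4 differences are constant, so f has degree 4.
Fitting a degree-4 polynomial gives f(t) = -2t^4 - 2t³ + 4t² + 5t.
Then f(7) = -5257.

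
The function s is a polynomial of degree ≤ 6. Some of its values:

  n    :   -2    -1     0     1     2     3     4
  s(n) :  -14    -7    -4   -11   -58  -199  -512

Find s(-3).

-43

First differences: 7, 3, -7, -47, -141, -313. Second differences: -4, -10, -40, -94, -172. Third differences: -6, -30, -54, -78. Fourth differences: -24, -24, -24.
Level-4 differences are constant, so s has degree 4.
Fitting a degree-4 polynomial gives s(n) = -n^4 - 3n³ - 4n² + n - 4.
Then s(-3) = -43.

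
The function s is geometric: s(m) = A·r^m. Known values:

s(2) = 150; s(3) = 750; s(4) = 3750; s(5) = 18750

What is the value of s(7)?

468750

Consecutive ratio: 750/150 = 5, and 3750/750 = 5, so r = 5.
Then A·5^2 = 150 gives A = 6, and s(m) = 6·5^m.
s(7) = 6·5^7 = 468750.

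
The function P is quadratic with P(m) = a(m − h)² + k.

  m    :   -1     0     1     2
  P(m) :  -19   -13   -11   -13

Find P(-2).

-29

First differences 6, 2, -2; second difference -4 = 2a, so a = -2.
Expanding, the m-coefficient is −2ah = 4h; matching it to the data gives h = 1, and then k = -11.
So P(m) = -2(m − 1)² − 11.
P(-2) = -2·(-3)² − 11 = -29.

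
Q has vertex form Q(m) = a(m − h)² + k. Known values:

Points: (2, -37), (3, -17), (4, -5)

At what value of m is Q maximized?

5

First differences 20, 12; second difference -8 = 2a, so a = -4.
Expanding, the m-coefficient is −2ah = 8h; matching it to the data gives h = 5, and then k = -1.
So Q(m) = -4(m − 5)² − 1.
Hence h = 5.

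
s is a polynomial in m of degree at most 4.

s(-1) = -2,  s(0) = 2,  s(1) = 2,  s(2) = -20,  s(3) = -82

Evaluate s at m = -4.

First differences: 4, 0, -22, -62. Second differences: -4, -22, -40. Third differences: -18, -18.
Level-3 differences are constant, so s has degree 3.
Fitting a degree-3 polynomial gives s(m) = -3m³ - 2m² + 5m + 2.
Then s(-4) = 142.

142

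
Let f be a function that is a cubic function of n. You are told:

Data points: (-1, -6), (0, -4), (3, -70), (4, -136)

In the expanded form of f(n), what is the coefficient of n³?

-1

Write f(n) = an³ + bn² + cn + d; the 4 given values yield a linear system in the 4 coefficients.
Solving, f(n) = -n³ - 4n² - n - 4.
The coefficient of n³ is -1.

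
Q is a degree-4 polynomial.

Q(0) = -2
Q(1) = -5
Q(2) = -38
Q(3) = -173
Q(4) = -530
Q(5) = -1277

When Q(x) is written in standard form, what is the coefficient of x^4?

Write Q(x) = ax^4 + bx³ + cx² + dx + e; the 6 given values yield a linear system in the 5 coefficients.
Solving, Q(x) = -2x^4 - x² - 2.
The coefficient of x^4 is -2.

-2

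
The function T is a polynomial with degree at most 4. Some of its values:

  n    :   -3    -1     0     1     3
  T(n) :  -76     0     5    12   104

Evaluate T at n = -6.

Write T(n) = an^4 + bn³ + cn² + dn + e; the 5 given values yield a linear system in the 5 coefficients.
Solving, the leading coefficient vanishes, and T(n) = 3n³ + n² + 3n + 5.
Then T(-6) = -625.

-625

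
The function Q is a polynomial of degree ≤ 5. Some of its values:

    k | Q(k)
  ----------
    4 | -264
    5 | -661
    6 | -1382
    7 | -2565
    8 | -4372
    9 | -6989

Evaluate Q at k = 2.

First differences: -397, -721, -1183, -1807, -2617. Second differences: -324, -462, -624, -810. Third differences: -138, -162, -186. Fourth differences: -24, -24.
Level-4 differences are constant, so Q has degree 4.
Fitting a degree-4 polynomial gives Q(k) = -k^4 - k³ + 4k² - 3k + 4.
Then Q(2) = -10.

-10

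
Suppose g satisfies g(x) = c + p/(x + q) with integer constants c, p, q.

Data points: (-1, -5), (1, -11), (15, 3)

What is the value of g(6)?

(g(x) − c)(x + q) = p for each data point; the three points give a linear system in c and q, then p follows.
Solving: c = 1, q = -3, p = 24, so g(x) = 1 + 24/(x − 3).
Then g(6) = 1 + 24/3 = 9.

9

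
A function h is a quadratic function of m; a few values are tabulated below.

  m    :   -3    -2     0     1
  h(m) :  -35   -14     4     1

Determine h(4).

-56

Write h(m) = am² + bm + c; the 4 given values yield a linear system in the 3 coefficients.
Solving, h(m) = -4m² + m + 4.
Then h(4) = -56.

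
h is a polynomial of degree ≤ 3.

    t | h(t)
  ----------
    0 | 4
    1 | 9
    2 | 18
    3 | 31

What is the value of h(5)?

Write h(t) = at³ + bt² + ct + d; the 4 given values yield a linear system in the 4 coefficients.
Solving, the leading coefficient vanishes, and h(t) = 2t² + 3t + 4.
Then h(5) = 69.

69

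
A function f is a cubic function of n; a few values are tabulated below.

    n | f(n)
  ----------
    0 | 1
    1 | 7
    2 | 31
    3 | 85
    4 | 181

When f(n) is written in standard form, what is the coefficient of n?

1

First differences: 6, 24, 54, 96. Second differences: 18, 30, 42. Third differences: 12, 12.
Level-3 differences are constant, so f has degree 3.
Fitting a degree-3 polynomial gives f(n) = 2n³ + 3n² + n + 1.
The coefficient of n is 1.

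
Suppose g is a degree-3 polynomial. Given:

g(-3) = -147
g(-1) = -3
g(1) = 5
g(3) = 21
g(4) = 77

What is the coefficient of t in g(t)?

Write g(t) = at³ + bt² + ct + d; the 5 given values yield a linear system in the 4 coefficients.
Solving, g(t) = 3t³ - 8t² + t + 9.
The coefficient of t is 1.

1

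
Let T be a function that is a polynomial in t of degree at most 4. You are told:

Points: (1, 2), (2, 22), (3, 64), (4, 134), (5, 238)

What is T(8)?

First differences: 20, 42, 70, 104. Second differences: 22, 28, 34. Third differences: 6, 6.
Level-3 differences are constant, so T has degree 3.
Fitting a degree-3 polynomial gives T(t) = t³ + 5t² - 2t - 2.
Then T(8) = 814.

814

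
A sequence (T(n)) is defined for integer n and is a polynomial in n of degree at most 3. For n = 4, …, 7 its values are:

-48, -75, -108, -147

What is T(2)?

First differences: -27, -33, -39. Second differences: -6, -6.
Level-2 differences are constant, so T has degree 2.
Fitting a degree-2 polynomial gives T(n) = -3n².
Then T(2) = -12.

-12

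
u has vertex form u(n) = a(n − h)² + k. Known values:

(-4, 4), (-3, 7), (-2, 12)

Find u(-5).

3

First differences 3, 5; second difference 2 = 2a, so a = 1.
Expanding, the n-coefficient is −2ah = -2h; matching it to the data gives h = -5, and then k = 3.
So u(n) = 1(n + 5)² + 3.
u(-5) = 1·0² + 3 = 3.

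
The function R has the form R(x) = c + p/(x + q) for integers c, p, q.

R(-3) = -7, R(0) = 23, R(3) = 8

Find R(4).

7

(R(x) − c)(x + q) = p for each data point; the three points give a linear system in c and q, then p follows.
Solving: c = 3, q = 1, p = 20, so R(x) = 3 + 20/(x + 1).
Then R(4) = 3 + 20/5 = 7.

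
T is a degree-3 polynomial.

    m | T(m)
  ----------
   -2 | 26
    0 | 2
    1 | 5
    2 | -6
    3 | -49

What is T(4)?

Write T(m) = am³ + bm² + cm + d; the 5 given values yield a linear system in the 4 coefficients.
Solving, T(m) = -3m³ + 2m² + 4m + 2.
Then T(4) = -142.

-142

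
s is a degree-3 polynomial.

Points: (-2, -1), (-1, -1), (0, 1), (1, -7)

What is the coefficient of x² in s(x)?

-5

Write s(x) = ax³ + bx² + cx + d; the 4 given values yield a linear system in the 4 coefficients.
Solving, s(x) = -2x³ - 5x² - x + 1.
The coefficient of x² is -5.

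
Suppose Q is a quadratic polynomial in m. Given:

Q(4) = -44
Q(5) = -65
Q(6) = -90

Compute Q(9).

Write Q(m) = am² + bm + c; the 3 given values yield a linear system in the 3 coefficients.
Solving, Q(m) = -2m² - 3m.
Then Q(9) = -189.

-189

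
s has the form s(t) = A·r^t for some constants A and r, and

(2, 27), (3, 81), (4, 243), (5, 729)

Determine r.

3

Consecutive ratio: 81/27 = 3, and 243/81 = 3, so r = 3.
Then A·3^2 = 27 gives A = 3, and s(t) = 3·3^t.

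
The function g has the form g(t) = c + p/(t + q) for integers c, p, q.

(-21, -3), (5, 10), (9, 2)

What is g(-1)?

-8

(g(t) − c)(t + q) = p for each data point; the three points give a linear system in c and q, then p follows.
Solving: c = -2, q = -3, p = 24, so g(t) = -2 + 24/(t − 3).
Then g(-1) = -2 + 24/(-4) = -8.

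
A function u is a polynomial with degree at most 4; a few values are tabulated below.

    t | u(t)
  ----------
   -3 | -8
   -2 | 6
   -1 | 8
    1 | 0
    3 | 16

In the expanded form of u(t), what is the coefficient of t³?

1

Write u(t) = at^4 + bt³ + ct² + dt + e; the 5 given values yield a linear system in the 5 coefficients.
Solving, the leading coefficient vanishes, and u(t) = t³ - 5t + 4.
The coefficient of t³ is 1.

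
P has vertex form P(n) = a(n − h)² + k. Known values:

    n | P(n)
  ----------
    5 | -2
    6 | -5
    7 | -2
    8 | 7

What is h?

First differences -3, 3, 9; second difference 6 = 2a, so a = 3.
Expanding, the n-coefficient is −2ah = -6h; matching it to the data gives h = 6, and then k = -5.
So P(n) = 3(n − 6)² − 5.
Hence h = 6.

6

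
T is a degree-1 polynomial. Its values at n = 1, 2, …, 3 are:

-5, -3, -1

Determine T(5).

First differences: 2, 2.
Level-1 differences are constant, so T has degree 1.
Fitting a degree-1 polynomial gives T(n) = 2n - 7.
Then T(5) = 3.

3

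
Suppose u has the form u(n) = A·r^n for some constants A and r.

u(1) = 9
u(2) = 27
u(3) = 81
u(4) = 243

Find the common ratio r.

Consecutive ratio: 27/9 = 3, and 81/27 = 3, so r = 3.
Then A·3^1 = 9 gives A = 3, and u(n) = 3·3^n.

3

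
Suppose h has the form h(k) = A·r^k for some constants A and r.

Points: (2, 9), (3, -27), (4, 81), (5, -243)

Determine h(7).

Consecutive ratio: -27/9 = -3, and 81/(-27) = -3, so r = -3.
Then A·(-3)^2 = 9 gives A = 1, and h(k) = 1·(-3)^k.
h(7) = 1·(-3)^7 = -2187.

-2187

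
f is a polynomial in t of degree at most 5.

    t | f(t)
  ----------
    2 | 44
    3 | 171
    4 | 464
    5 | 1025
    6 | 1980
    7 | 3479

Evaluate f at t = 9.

8829

First differences: 127, 293, 561, 955, 1499. Second differences: 166, 268, 394, 544. Third differences: 102, 126, 150. Fourth differences: 24, 24.
Level-4 differences are constant, so f has degree 4.
Fitting a degree-4 polynomial gives f(t) = t^4 + 3t³ + t².
Then f(9) = 8829.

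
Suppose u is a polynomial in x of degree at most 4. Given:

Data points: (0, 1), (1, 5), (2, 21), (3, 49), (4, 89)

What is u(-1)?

9

First differences: 4, 16, 28, 40. Second differences: 12, 12, 12.
Level-2 differences are constant, so u has degree 2.
Fitting a degree-2 polynomial gives u(x) = 6x² - 2x + 1.
Then u(-1) = 9.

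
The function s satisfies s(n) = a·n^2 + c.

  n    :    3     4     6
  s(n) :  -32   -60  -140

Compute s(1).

From s(3) = -32 and s(4) = -60: 9a + c = -32 and 16a + c = -60.
Subtracting: 7a = -28, so a = -4; then c = -32 − (-4)·9 = 4.
So s(n) = -4n² + 4, and s(1) = 0.

0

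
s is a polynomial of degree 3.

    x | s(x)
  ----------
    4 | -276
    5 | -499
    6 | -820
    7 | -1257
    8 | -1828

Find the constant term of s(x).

-4

Write s(x) = ax³ + bx² + cx + d; the 5 given values yield a linear system in the 4 coefficients.
Solving, s(x) = -3x³ - 4x² - 4x - 4.
The constant term is s(0) = -4.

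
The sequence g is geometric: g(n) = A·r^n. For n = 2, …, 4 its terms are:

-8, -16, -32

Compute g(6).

-128

Consecutive ratio: -16/(-8) = 2, and -32/(-16) = 2, so r = 2.
Then A·2^2 = -8 gives A = -2, and g(n) = -2·2^n.
g(6) = -2·2^6 = -128.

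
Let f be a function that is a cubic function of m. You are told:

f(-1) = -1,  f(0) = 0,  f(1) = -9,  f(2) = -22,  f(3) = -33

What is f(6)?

First differences: 1, -9, -13, -11. Second differences: -10, -4, 2. Third differences: 6, 6.
Level-3 differences are constant, so f has degree 3.
Fitting a degree-3 polynomial gives f(m) = m³ - 5m² - 5m.
Then f(6) = 6.

6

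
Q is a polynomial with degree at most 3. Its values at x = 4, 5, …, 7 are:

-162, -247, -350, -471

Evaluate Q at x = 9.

First differences: -85, -103, -121. Second differences: -18, -18.
Level-2 differences are constant, so Q has degree 2.
Fitting a degree-2 polynomial gives Q(x) = -9x² - 4x - 2.
Then Q(9) = -767.

-767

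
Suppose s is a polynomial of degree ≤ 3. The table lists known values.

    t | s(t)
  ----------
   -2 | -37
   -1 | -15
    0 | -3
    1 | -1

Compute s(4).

First differences: 22, 12, 2. Second differences: -10, -10.
Level-2 differences are constant, so s has degree 2.
Fitting a degree-2 polynomial gives s(t) = -5t² + 7t - 3.
Then s(4) = -55.

-55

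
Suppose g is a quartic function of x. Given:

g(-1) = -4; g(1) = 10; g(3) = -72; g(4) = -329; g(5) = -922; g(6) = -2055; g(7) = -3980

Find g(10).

-17747

Write g(x) = ax^4 + bx³ + cx² + dx + e; the 7 given values yield a linear system in the 5 coefficients.
Solving, g(x) = -2x^4 + 2x³ + 2x² + 5x + 3.
Then g(10) = -17747.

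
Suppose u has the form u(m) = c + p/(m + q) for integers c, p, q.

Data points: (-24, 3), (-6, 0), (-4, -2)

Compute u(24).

5

(u(m) − c)(m + q) = p for each data point; the three points give a linear system in c and q, then p follows.
Solving: c = 4, q = 0, p = 24, so u(m) = 4 + 24/(m + 0).
Then u(24) = 4 + 24/24 = 5.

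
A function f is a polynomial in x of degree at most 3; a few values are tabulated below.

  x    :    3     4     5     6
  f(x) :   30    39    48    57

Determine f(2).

21

First differences: 9, 9, 9.
Level-1 differences are constant, so f has degree 1.
Fitting a degree-1 polynomial gives f(x) = 9x + 3.
Then f(2) = 21.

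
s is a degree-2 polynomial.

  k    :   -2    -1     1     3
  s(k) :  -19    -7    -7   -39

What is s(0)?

Write s(k) = ak² + bk + c; the 4 given values yield a linear system in the 3 coefficients.
Solving, s(k) = -4k² - 3.
The constant term is s(0) = -3.

-3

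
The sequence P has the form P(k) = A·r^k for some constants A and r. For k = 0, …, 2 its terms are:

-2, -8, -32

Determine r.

Consecutive ratio: -8/(-2) = 4, and -32/(-8) = 4, so r = 4.
Then A·4^0 = -2 gives A = -2, and P(k) = -2·4^k.

4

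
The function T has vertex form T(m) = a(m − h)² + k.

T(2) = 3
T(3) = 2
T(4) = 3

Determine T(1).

6

First differences -1, 1; second difference 2 = 2a, so a = 1.
Expanding, the m-coefficient is −2ah = -2h; matching it to the data gives h = 3, and then k = 2.
So T(m) = 1(m − 3)² + 2.
T(1) = 1·(-2)² + 2 = 6.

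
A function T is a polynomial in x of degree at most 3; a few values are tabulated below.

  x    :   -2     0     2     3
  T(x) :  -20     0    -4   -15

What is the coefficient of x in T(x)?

Write T(x) = ax³ + bx² + cx + d; the 4 given values yield a linear system in the 4 coefficients.
Solving, the leading coefficient vanishes, and T(x) = -3x² + 4x.
The coefficient of x is 4.

4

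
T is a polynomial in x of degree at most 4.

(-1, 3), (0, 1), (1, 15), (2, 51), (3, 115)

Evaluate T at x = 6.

535

Write T(x) = ax^4 + bx³ + cx² + dx + e; the 5 given values yield a linear system in the 5 coefficients.
Solving, the leading coefficient vanishes, and T(x) = x³ + 8x² + 5x + 1.
Then T(6) = 535.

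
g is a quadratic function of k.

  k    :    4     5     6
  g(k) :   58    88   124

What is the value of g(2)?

16

Write g(k) = ak² + bk + c; the 3 given values yield a linear system in the 3 coefficients.
Solving, g(k) = 3k² + 3k - 2.
Then g(2) = 16.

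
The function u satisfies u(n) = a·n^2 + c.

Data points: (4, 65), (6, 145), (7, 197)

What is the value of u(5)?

101

From u(4) = 65 and u(6) = 145: 16a + c = 65 and 36a + c = 145.
Subtracting: 20a = 80, so a = 4; then c = 65 − 4·16 = 1.
So u(n) = 4n² + 1, and u(5) = 101.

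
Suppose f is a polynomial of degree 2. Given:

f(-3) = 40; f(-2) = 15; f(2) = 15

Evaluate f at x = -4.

Write f(x) = ax² + bx + c; the 3 given values yield a linear system in the 3 coefficients.
Solving, f(x) = 5x² - 5.
Then f(-4) = 75.

75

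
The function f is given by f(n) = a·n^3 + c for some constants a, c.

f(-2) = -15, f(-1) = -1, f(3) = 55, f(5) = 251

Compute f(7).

From f(-2) = -15 and f(-1) = -1: -8a + c = -15 and -1a + c = -1.
Subtracting: 7a = 14, so a = 2; then c = -15 − 2·(-8) = 1.
So f(n) = 2n³ + 1, and f(7) = 687.

687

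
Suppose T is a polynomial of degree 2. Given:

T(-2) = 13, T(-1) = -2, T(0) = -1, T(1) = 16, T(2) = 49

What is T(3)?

98

First differences: -15, 1, 17, 33. Second differences: 16, 16, 16.
Level-2 differences are constant, so T has degree 2.
Extending the table by one column gives the next first difference 49, so T(3) = 49 + 49 = 98.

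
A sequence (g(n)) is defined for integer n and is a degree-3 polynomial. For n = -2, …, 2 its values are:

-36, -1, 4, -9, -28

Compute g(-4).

First differences: 35, 5, -13, -19. Second differences: -30, -18, -6. Third differences: 12, 12.
Level-3 differences are constant, so g has degree 3.
Fitting a degree-3 polynomial gives g(n) = 2n³ - 9n² - 6n + 4.
Then g(-4) = -244.

-244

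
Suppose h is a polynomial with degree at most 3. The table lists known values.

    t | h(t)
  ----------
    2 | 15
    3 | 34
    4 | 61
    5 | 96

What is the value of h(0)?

1

Write h(t) = at³ + bt² + ct + d; the 4 given values yield a linear system in the 4 coefficients.
Solving, the leading coefficient vanishes, and h(t) = 4t² - t + 1.
Then h(0) = 1.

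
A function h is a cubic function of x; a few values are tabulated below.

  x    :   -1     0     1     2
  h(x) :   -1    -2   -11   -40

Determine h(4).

Write h(x) = ax³ + bx² + cx + d; the 4 given values yield a linear system in the 4 coefficients.
Solving, h(x) = -2x³ - 4x² - 3x - 2.
Then h(4) = -206.

-206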